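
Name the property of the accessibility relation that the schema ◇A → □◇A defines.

This schema is the 5 axiom.
It corresponds to the Euclidean property: ∀x ∀y ∀z (Rxy ∧ Rxz → Ryz).

the Euclidean property: ∀x ∀y ∀z (Rxy ∧ Rxz → Ryz)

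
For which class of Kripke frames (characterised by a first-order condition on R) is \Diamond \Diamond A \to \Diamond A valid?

Equivalently (dual form): □A → □□A.
Suppose □A→□□A is valid. Take Rxy, Ryz and set V(A)={w : Rxw}. Then □A at x, so □□A at x, so □A at y, so A at z, i.e. Rxz.
Conversely, on a frame with transitivity the schema holds at every world under every valuation.
So the correspondent is transitivity.

transitivity: \forall x \forall y \forall z (Rxy \wedge Ryz \to Rxz)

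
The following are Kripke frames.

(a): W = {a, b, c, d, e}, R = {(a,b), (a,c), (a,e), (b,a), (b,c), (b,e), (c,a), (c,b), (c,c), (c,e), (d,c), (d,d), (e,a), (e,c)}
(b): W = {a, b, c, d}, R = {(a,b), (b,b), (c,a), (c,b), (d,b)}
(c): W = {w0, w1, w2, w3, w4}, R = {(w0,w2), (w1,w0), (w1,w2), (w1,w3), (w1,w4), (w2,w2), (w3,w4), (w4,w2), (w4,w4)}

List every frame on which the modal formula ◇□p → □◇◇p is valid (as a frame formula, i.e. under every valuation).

Frame correspondent (Sahlqvist): ∀x ∀y ∀z ((xRy ∧ xRz) → ∃w (yRw ∧ zR²w)) — i.e. a generalized confluence (Geach) condition.
(a): ✓.
(b): ✓.
(c): fails — w1Rw3, w1Rw0 but no w with w3Rw and w0R²w.

(a), (b)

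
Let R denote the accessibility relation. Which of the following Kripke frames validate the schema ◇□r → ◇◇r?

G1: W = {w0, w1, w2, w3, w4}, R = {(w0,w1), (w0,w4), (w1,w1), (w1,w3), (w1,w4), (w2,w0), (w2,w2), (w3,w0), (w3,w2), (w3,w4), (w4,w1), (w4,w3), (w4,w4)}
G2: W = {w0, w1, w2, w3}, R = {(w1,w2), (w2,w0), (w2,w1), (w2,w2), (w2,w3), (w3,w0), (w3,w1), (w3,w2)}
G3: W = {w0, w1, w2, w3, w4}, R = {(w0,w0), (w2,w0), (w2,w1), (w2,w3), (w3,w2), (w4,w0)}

This is the axiom for a generalized confluence (Geach) condition; its first-order frame correspondent is ∀x ∀y (xRy → ∃w (yRw ∧ xR²w)).
G1: holds.
G2: fails — w2Rw0 but no w with w0Rw and w2R²w.
G3: fails — w2Rw1 but no w with w1Rw and w2R²w.

G1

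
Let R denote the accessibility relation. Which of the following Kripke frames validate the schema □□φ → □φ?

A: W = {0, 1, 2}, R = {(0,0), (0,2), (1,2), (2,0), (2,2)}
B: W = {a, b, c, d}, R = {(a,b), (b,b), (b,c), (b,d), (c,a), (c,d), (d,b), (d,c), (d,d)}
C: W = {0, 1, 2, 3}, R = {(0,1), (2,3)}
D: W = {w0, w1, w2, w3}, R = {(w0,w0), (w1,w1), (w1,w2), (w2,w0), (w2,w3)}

Frame correspondent (Sahlqvist): ∀x ∀y (Rxy → ∃z (Rxz ∧ Rzy)) — i.e. density.
A: satisfies the condition.
B: fails — Rca but no z with Rcz and Rza.
C: fails — R01 but no z with R0z and Rz1.
D: fails — Rw2w3 but no z with Rw2z and Rzw3.

A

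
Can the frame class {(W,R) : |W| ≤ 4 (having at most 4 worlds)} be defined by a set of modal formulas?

Any modally definable frame class is closed under disjoint unions.
Any modal formula valid on each of 5 disjoint one-world frames is valid on their disjoint union (validity is preserved under disjoint unions). Each one-world frame has |W|=1≤4, but the union has |W|=5.
Hence having at most 4 worlds is not modally definable.

Not definable by any modal formula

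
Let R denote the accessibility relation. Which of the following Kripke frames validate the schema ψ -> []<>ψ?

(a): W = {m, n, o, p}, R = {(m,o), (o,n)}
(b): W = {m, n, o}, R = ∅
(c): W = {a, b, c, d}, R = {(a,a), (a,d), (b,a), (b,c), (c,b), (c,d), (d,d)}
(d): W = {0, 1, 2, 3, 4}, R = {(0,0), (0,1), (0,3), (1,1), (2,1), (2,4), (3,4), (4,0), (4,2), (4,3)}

This is the axiom for symmetry; its first-order frame correspondent is forall x forall y (Rxy -> Ryx).
(a): fails — Ron but not Rno.
(b): holds.
(c): fails — Rcd but not Rdc.
(d): fails — R01 but not R10.

(b)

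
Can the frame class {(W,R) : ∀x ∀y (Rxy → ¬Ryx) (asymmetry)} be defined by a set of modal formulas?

If a class were modally definable it would be closed under surjective bounded morphisms (Goldblatt–Thomason).
The 3-cycle (worlds s,t,u with s→t→u→s) is asymmetric. Mapping every world to a single reflexive point • is a surjective bounded morphism, and the reflexive point is not asymmetric (R•• but asymmetry requires ¬R••).
So no modal formula (or set of formulas) defines exactly the asymmetric frames.

Not definable by any modal formula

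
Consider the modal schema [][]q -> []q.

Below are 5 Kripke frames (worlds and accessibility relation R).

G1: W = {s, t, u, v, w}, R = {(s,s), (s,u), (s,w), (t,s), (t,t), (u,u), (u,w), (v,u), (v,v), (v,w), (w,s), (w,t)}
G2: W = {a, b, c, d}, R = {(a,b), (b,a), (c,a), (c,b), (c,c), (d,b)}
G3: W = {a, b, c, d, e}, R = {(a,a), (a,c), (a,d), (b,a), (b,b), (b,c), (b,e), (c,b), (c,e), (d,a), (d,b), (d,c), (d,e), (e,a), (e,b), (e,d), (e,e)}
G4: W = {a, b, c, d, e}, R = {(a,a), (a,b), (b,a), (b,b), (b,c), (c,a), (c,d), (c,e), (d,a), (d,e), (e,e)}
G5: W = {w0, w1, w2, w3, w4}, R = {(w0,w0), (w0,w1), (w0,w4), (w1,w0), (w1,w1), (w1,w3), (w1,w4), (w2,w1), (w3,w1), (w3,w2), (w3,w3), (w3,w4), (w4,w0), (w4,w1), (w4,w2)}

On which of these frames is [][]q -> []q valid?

G1, G3

The schema corresponds to density: forall x forall y (Rxy -> exists z (Rxz & Rzy)).
G1: holds.
G2: fails — Rab but no z with Raz and Rzb.
G3: holds.
G4: fails — Rcd but no z with Rcz and Rzd.
G5: fails — Rw4w2 but no z with Rw4z and Rzw2.
Valid on: G1, G3.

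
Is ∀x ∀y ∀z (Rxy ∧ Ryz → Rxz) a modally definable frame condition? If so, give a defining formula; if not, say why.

Yes: it is transitivity, defined by the 4 schema □q → □□q.
Suppose □q→□□q is valid. Take Rxy, Ryz and set V(q)={w : Rxw}. Then □q at x, so □□q at x, so □q at y, so q at z, i.e. Rxz.

Yes, by □q → □□q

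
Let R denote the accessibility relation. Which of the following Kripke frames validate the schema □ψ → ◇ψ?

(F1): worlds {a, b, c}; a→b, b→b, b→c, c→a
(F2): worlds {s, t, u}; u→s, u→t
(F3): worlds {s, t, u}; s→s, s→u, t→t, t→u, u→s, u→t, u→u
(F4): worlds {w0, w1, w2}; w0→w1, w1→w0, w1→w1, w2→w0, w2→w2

This is the axiom for seriality; its first-order frame correspondent is ∀x ∃y Rxy.
(F1): ✓.
(F2): fails — world s has no successor.
(F3): ✓.
(F4): ✓.

(F1), (F3), (F4)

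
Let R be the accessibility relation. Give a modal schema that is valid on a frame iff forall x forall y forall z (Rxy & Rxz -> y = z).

◇r → □r

A defining formula is ◇r → □r (the CD axiom).
Suppose ◇r→□r is valid. Take Rxy, Rxz and set V(r)={y}. Then ◇r at x, so □r at x, so r at z, i.e. z=y.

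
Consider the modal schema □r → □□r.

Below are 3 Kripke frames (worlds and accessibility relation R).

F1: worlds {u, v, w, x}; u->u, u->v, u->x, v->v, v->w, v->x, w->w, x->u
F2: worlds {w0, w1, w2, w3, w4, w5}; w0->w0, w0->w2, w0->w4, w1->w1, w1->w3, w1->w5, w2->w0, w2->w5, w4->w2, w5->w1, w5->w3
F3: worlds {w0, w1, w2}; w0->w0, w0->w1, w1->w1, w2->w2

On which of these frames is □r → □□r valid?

This is the axiom for transitivity; its first-order frame correspondent is ∀x ∀y ∀z (Rxy ∧ Ryz → Rxz).
F1: fails — Ruv and Rvw but not Ruw.
F2: fails — Rw4w2 and Rw2w5 but not Rw4w5.
F3: condition met.
Valid on: F3.

F3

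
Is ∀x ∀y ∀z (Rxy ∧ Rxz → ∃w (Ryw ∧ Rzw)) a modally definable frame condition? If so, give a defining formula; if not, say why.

Yes: it is convergence, defined by the .2 schema ◇□q → □◇q.
Suppose ◇□q→□◇q is valid. Take Rxy, Rxz and set V(q)={w : Ryw}. Then □q at y so ◇□q at x, so □◇q at x, so ◇q at z, giving w with Rzw and Ryw.

Definable; ◇□q → □◇q defines it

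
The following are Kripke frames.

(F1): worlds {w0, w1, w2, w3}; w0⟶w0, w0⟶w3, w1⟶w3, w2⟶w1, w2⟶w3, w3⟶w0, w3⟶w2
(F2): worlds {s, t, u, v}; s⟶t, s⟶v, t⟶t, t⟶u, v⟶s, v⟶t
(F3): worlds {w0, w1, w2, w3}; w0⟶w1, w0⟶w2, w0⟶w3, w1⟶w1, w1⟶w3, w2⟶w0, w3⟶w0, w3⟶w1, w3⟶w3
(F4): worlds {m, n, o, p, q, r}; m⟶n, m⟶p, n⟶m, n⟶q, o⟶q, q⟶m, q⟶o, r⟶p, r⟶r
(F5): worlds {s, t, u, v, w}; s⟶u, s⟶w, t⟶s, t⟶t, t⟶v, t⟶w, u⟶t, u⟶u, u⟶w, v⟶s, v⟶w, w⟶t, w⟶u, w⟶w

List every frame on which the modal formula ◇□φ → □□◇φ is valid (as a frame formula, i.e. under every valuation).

(F5)

Frame correspondent (Sahlqvist): ∀x ∀y ∀z ((xRy ∧ xR²z) → ∃w (yRw ∧ zRw)) — i.e. a generalized confluence (Geach) condition.
(F1): fails — w0Rw3, w0R²w2 but no w with w3Rw and w2Rw.
(F2): fails — sRt, sR²u but no w with tRw and uRw.
(F3): fails — w0Rw2, w0R²w0 but no w with w2Rw and w0Rw.
(F4): fails — mRn, mR²m but no w with nRw and mRw.
(F5): satisfies the condition.
Valid on: (F5).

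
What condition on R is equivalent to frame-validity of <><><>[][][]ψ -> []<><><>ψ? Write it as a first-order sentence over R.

forall x forall y forall z ((x R^3 y & xRz) -> exists w (y R^3 w & z R^3 w))

This is a Sahlqvist (Geach-type) schema ◇^3□^3ψ → □^1◇^3ψ.
Minimal-valuation argument: fix x; take any y with xR^3y and any z with xR^1z. Set V(ψ) to the set of worlds R-reachable from y in exactly 3 steps. Then □^3ψ holds at y, so the antecedent holds at x; validity forces ◇^3ψ at z, giving a w with zR^3w and yR^3w.
First-order correspondent: forall x forall y forall z ((x R^3 y & xRz) -> exists w (y R^3 w & z R^3 w)).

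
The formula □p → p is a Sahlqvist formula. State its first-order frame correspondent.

reflexivity

Suppose □p→p is valid. At any x set V(p)={w : Rxw}. Then □p holds at x, so p holds at x, i.e. Rxx.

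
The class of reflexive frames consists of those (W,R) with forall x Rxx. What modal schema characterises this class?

This is reflexivity; the standard corresponding axiom is T: □s → s.
Suppose □s→s is valid. At any x set V(s)={w : Rxw}. Then □s holds at x, so s holds at x, i.e. Rxx.

□s → s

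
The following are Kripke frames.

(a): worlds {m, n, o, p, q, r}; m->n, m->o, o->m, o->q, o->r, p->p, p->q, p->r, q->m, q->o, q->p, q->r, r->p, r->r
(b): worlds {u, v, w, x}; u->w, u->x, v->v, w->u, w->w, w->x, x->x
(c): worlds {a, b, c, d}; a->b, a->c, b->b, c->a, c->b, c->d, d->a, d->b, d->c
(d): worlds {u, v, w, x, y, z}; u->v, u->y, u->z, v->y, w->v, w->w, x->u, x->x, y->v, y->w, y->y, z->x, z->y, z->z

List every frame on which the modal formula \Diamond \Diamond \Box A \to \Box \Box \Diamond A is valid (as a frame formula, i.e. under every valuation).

(b), (c)

This is the axiom for a generalized confluence (Geach) condition; its first-order frame correspondent is \forall x \forall y \forall z ((x R^2 y \wedge x R^2 z) \to \exists w (yRw \wedge zRw)).
(a): fails — mR²m, mR²r but no w with mRw and rRw.
(b): ✓.
(c): ✓.
(d): fails — uR²v, uR²w but no t with vRt and wRt.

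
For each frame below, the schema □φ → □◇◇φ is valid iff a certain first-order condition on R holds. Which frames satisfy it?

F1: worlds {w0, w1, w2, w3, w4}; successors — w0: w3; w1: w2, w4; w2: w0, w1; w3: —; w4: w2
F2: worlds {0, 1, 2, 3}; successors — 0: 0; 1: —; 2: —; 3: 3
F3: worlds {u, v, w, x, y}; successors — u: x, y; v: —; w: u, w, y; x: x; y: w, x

F2, F3

This is the axiom for a generalized confluence (Geach) condition; its first-order frame correspondent is ∀x ∀z (xRz → ∃w (xRw ∧ zR²w)).
F1: fails — w0Rw3 but no w with w0Rw and w3R²w.
F2: satisfies the condition.
F3: satisfies the condition.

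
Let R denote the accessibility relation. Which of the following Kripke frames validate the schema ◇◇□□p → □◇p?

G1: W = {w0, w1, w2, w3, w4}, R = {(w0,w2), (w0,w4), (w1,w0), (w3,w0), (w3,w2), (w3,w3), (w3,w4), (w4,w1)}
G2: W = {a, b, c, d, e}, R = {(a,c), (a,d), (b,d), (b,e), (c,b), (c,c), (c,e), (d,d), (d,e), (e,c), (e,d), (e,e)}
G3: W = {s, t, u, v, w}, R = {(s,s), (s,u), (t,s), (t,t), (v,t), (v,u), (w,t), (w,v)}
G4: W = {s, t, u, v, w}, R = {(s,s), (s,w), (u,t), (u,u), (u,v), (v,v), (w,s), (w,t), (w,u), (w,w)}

G2

This is the axiom for a generalized confluence (Geach) condition; its first-order frame correspondent is ∀x ∀y ∀z ((xR²y ∧ xRz) → ∃w (yR²w ∧ zRw)).
G1: fails — w0R²w1, w0Rw2 but no w with w1R²w and w2Rw.
G2: condition met.
G3: fails — sR²s, sRu but no w* with sR²w* and uRw*.
G4: fails — sR²t, sRs but no w* with tR²w* and sRw*.
Valid on: G2.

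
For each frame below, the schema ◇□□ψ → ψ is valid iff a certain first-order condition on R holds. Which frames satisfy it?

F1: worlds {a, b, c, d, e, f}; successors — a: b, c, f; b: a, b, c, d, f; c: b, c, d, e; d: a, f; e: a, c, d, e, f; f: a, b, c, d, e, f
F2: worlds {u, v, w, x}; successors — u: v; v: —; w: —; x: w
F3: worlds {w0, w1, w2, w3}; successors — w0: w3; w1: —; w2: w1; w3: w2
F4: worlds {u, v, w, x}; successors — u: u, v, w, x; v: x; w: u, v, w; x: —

F1

This is the axiom for a generalized confluence (Geach) condition; its first-order frame correspondent is ∀x ∀y (xRy → ∃w (yR²w ∧ x = w)).
F1: condition met.
F2: fails — uRv but no t with vR²t and u=t.
F3: fails — w0Rw3 but no w with w3R²w and w0=w.
F4: fails — uRv but no t with vR²t and u=t.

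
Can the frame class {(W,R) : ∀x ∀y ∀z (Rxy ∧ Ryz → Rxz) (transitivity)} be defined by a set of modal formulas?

The condition is transitivity. A defining modal formula is □q → □□q.
Suppose □q→□□q is valid. Take Rxy, Ryz and set V(q)={w : Rxw}. Then □q at x, so □□q at x, so □q at y, so q at z, i.e. Rxz.

Definable; □q → □□q defines it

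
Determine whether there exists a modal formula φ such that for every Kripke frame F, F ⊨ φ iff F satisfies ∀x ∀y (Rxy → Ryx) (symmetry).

Definable; r → □◇r defines it

This is a Sahlqvist condition; the B axiom r → □◇r defines it.
Suppose r→□◇r is valid. Take Rxy and set V(r)={x}. Then r at x, so □◇r at x, so ◇r at y, so some z with Ryz has r; z=x, i.e. Ryx.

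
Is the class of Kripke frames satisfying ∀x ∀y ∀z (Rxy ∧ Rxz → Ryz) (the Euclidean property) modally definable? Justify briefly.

This is a Sahlqvist condition; the 5 axiom ◇r → □◇r defines it.

Yes, by ◇r → □◇r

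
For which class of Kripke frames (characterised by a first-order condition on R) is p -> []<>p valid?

symmetry: forall x forall y (Rxy -> Ryx)

Suppose p→□◇p is valid. Take Rxy and set V(p)={x}. Then p at x, so □◇p at x, so ◇p at y, so some z with Ryz has p; z=x, i.e. Ryx.
Conversely, any frame satisfying forall x forall y (Rxy -> Ryx) validates the schema.
Frame condition: forall x forall y (Rxy -> Ryx).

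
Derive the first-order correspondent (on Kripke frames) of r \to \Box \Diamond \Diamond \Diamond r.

This is a Sahlqvist (Geach-type) schema ◇^0□^0r → □^1◇^3r.
First-order correspondent: \forall x \forall z (xRz \to \exists w (x = w \wedge z R^3 w)).

\forall x \forall z (xRz \to \exists w (x = w \wedge z R^3 w))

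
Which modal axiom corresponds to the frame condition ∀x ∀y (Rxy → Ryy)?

A defining formula is □(□r → r) (the T□ axiom).
Suppose □(□r→r) is valid. Take Rxy and set V(r)={w : Ryw}. Then at y, □r holds; since □(□r→r) at x, □r→r at y, so r at y, i.e. Ryy.

□(□r → r)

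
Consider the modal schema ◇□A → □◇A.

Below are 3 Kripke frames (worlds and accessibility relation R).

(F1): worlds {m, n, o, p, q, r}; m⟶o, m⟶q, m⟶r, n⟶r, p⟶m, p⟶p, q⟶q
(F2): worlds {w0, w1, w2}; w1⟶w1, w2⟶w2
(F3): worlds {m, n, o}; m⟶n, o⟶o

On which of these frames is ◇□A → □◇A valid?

Frame correspondent (Sahlqvist): ∀x ∀y ∀z (Rxy ∧ Rxz → ∃w (Ryw ∧ Rzw)) — i.e. convergence.
(F1): fails — Rmr and Rmr but r and r have no common successor.
(F2): condition met.
(F3): fails — Rmn and Rmn but n and n have no common successor.
Valid on: (F2).

(F2)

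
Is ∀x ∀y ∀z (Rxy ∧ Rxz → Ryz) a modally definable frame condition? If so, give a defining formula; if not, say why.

Yes, by ◇q → □◇q

This is a Sahlqvist condition; the 5 axiom ◇q → □◇q defines it.
Suppose ◇q→□◇q is valid. Take Rxy, Rxz and set V(q)={y}. Then ◇q at x, so □◇q at x, so ◇q at z, so some w with Rzw has q; w=y, i.e. Rzy. By symmetry of the argument, Ryz.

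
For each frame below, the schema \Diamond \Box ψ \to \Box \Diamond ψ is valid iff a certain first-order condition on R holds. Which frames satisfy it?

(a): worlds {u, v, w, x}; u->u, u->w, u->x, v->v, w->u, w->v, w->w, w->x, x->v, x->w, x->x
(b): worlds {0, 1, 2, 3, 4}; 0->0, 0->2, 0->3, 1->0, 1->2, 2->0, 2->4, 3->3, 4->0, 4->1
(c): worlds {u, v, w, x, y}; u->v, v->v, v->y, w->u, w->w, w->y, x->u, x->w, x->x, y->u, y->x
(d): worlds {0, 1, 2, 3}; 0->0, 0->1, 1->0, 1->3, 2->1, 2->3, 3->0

(d)

The schema corresponds to convergence: \forall x \forall y \forall z (Rxy \wedge Rxz \to \exists w (Ryw \wedge Rzw)).
(a): fails — Rwu and Rwv but u and v have no common successor.
(b): fails — R02 and R03 but 2 and 3 have no common successor.
(c): fails — Rvv and Rvy but v and y have no common successor.
(d): condition met.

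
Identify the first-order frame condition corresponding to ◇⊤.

Seriality

◇⊤ holds at w iff w has a successor, so frame-validity of ◇⊤ is exactly seriality. Equivalently via □q → ◇q:
Suppose □q→◇q is valid. At any x set V(q)=W. Then □q at x, so ◇q at x, so x has a successor.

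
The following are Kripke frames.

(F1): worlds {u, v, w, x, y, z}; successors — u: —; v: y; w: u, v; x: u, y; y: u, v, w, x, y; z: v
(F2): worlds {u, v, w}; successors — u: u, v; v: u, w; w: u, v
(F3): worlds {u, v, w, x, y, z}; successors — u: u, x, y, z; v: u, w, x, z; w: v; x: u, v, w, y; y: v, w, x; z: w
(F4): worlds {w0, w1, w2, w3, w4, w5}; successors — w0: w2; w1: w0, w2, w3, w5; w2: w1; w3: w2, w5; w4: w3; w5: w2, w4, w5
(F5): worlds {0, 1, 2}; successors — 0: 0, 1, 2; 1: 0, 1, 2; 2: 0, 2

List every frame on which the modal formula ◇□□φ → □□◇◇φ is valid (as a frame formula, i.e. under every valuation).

(F2), (F5)

Frame correspondent (Sahlqvist): ∀x ∀y ∀z ((xRy ∧ xR²z) → ∃w (yR²w ∧ zR²w)) — i.e. a generalized confluence (Geach) condition.
(F1): fails — vRy, vR²u but no t with yR²t and uR²t.
(F2): satisfies the condition.
(F3): fails — uRz, uR²w but no t with zR²t and wR²t.
(F4): fails — w1Rw0, w1R²w2 but no w with w0R²w and w2R²w.
(F5): satisfies the condition.
Valid on: (F2), (F5).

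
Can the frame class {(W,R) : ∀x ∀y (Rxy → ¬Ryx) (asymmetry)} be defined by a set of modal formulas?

Not modally definable

If a class were modally definable it would be closed under surjective bounded morphisms (Goldblatt–Thomason).
The 5-cycle (worlds a,b,c,d,e with a→b→c→d→e→a) is asymmetric. Mapping every world to a single reflexive point • is a surjective bounded morphism, and the reflexive point is not asymmetric (R•• but asymmetry requires ¬R••).
So no modal formula (or set of formulas) defines exactly the asymmetric frames.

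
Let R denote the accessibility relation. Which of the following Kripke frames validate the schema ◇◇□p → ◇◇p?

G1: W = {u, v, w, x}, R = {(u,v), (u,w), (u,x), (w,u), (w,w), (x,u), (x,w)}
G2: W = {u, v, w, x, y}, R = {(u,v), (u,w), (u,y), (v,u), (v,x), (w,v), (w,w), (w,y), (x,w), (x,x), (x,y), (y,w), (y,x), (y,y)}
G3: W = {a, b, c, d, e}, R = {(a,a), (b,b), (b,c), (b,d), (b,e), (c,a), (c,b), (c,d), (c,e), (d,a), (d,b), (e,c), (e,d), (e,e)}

This is the axiom for a generalized confluence (Geach) condition; its first-order frame correspondent is ∀x ∀y (xR²y → ∃w (yRw ∧ xR²w)).
G1: fails — wR²v but no t with vRt and wR²t.
G2: condition met.
G3: condition met.
Valid on: G2, G3.

G2, G3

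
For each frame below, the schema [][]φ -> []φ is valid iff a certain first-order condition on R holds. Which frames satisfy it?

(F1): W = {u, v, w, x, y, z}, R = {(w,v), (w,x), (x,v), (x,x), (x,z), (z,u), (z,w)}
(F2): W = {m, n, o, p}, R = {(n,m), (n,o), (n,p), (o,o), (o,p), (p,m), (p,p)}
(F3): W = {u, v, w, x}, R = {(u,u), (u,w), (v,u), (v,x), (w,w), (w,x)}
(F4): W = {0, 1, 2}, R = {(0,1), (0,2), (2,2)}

(F2)

The schema corresponds to density: forall x forall y (Rxy -> exists z (Rxz & Rzy)).
(F1): fails — Rzw but no t with Rzt and Rtw.
(F2): satisfies the condition.
(F3): fails — Rvx but no z with Rvz and Rzx.
(F4): fails — R01 but no z with R0z and Rz1.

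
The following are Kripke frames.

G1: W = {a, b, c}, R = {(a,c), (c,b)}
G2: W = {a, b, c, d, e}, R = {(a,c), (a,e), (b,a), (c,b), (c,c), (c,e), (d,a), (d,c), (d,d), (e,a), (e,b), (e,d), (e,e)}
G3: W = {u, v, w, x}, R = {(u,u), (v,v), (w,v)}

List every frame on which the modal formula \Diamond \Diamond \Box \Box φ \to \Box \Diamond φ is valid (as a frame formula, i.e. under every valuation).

G3

Frame correspondent (Sahlqvist): \forall x \forall y \forall z ((x R^2 y \wedge xRz) \to \exists w (y R^2 w \wedge zRw)) — i.e. a generalized confluence (Geach) condition.
G1: fails — aR²b, aRc but no w with bR²w and cRw.
G2: fails — cR²b, cRb but no w with bR²w and bRw.
G3: ✓.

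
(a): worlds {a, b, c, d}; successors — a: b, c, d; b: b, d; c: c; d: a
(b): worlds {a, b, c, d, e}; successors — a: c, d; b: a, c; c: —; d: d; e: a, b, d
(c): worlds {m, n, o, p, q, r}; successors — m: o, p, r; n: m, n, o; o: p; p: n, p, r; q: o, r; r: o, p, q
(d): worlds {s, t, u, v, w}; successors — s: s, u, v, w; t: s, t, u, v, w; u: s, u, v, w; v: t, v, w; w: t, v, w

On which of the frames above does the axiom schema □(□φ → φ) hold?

Frame correspondent (Sahlqvist): ∀x ∀y (Rxy → Ryy) — i.e. shift-reflexivity.
(a): fails — Rad but not Rdd.
(b): fails — Rbc but not Rcc.
(c): fails — Rpr but not Rrr.
(d): condition met.
Valid on: (d).

(d)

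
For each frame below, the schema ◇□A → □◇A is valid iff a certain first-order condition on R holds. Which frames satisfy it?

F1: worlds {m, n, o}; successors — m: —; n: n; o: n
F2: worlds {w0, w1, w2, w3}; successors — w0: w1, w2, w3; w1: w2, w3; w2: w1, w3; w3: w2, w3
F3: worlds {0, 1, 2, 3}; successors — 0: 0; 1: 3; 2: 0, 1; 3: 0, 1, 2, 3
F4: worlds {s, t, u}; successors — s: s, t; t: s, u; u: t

F1, F2, F4

Frame correspondent (Sahlqvist): ∀x ∀y ∀z (Rxy ∧ Rxz → ∃w (Ryw ∧ Rzw)) — i.e. convergence.
F1: holds.
F2: holds.
F3: fails — R20 and R21 but 0 and 1 have no common successor.
F4: holds.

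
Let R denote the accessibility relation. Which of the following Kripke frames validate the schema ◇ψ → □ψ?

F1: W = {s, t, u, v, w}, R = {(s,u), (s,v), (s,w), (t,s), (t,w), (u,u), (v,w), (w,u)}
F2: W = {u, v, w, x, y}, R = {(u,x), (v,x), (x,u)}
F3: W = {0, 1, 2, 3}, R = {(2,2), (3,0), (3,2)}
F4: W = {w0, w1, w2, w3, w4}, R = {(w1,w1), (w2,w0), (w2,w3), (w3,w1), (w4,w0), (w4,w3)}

F2

This is the axiom for partial functionality; its first-order frame correspondent is ∀x ∀y ∀z (Rxy ∧ Rxz → y = z).
F1: fails — s sees both u and v.
F2: holds.
F3: fails — 3 sees both 0 and 2.
F4: fails — w2 sees both w0 and w3.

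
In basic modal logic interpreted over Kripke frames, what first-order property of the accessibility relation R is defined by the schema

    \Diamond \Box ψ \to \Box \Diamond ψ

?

convergence

Suppose ◇□ψ→□◇ψ is valid. Take Rxy, Rxz and set V(ψ)={w : Ryw}. Then □ψ at y so ◇□ψ at x, so □◇ψ at x, so ◇ψ at z, giving w with Rzw and Ryw.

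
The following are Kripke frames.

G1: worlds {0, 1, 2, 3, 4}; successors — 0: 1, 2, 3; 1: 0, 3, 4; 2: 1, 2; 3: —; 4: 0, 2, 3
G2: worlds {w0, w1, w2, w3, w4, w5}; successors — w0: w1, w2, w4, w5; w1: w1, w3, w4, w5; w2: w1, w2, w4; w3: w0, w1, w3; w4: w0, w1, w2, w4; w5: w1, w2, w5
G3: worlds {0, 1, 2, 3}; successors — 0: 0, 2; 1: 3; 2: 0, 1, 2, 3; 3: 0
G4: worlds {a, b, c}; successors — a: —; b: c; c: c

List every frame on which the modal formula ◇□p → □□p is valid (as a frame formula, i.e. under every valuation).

This is the axiom for a generalized confluence (Geach) condition; its first-order frame correspondent is ∀x ∀y ∀z ((xRy ∧ xR²z) → ∃w (yRw ∧ z = w)).
G1: fails — 0R1, 0R²1 but no w with 1Rw and 1=w.
G2: fails — w0Rw1, w0R²w0 but no w with w1Rw and w0=w.
G3: fails — 0R0, 0R²1 but no w with 0Rw and 1=w.
G4: holds.
Valid on: G4.

G4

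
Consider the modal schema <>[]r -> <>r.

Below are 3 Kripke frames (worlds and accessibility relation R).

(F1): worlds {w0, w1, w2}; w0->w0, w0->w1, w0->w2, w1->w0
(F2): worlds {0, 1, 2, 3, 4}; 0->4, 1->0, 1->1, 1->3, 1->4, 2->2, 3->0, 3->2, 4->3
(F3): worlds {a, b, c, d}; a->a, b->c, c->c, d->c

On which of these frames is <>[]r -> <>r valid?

This is the axiom for a generalized confluence (Geach) condition; its first-order frame correspondent is forall x forall y (xRy -> exists w (yRw & xRw)).
(F1): fails — w0Rw2 but no w with w2Rw and w0Rw.
(F2): fails — 0R4 but no w with 4Rw and 0Rw.
(F3): holds.

(F3)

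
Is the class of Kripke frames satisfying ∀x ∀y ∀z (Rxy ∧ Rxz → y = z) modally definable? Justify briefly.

Definable; ◇q → □q defines it

The condition is partial functionality. A defining modal formula is ◇q → □q.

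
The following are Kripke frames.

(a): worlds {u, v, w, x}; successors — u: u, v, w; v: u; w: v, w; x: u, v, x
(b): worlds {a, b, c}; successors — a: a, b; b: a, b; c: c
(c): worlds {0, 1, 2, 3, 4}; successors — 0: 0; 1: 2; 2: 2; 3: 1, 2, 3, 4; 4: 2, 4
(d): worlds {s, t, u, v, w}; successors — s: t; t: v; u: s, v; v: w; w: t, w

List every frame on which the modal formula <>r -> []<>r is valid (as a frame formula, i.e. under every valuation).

This is the axiom for the Euclidean property; its first-order frame correspondent is forall x forall y forall z (Rxy & Rxz -> Ryz).
(a): fails — Ruv and Ruv but not Rvv.
(b): condition met.
(c): fails — R34 and R31 but not R41.
(d): fails — Rst and Rst but not Rtt.

(b)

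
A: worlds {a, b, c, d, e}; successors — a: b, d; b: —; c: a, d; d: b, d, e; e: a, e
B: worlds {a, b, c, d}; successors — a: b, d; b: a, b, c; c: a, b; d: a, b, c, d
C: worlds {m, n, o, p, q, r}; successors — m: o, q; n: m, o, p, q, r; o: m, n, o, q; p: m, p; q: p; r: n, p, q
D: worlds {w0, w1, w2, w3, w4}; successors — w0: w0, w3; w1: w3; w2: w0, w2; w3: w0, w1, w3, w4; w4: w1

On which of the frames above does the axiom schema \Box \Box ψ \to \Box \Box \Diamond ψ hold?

B, D

The schema corresponds to a generalized confluence (Geach) condition: \forall x \forall z (x R^2 z \to \exists w (x R^2 w \wedge zRw)).
A: fails — aR²b but no w with aR²w and bRw.
B: ✓.
C: fails — qR²m but no w with qR²w and mRw.
D: ✓.
Valid on: B, D.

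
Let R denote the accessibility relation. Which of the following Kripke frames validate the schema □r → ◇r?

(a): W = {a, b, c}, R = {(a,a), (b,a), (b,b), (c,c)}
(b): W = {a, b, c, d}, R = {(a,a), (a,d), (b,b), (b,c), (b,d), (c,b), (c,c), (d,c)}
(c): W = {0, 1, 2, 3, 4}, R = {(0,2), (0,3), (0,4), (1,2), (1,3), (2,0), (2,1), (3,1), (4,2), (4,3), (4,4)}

(a), (b), (c)

This is the axiom for seriality; its first-order frame correspondent is ∀x ∃y Rxy.
(a): satisfies the condition.
(b): satisfies the condition.
(c): satisfies the condition.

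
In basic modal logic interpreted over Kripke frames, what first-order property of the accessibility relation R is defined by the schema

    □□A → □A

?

Suppose □□A→□A is valid. Take Rxy and set V(A)={w : xR²w}. Then □□A at x, so □A at x, so A at y, i.e. ∃z(Rxz∧Rzy).

density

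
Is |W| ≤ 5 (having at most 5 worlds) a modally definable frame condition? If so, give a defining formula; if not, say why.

Any modally definable frame class is closed under disjoint unions.
Any modal formula valid on each of 6 disjoint one-world frames is valid on their disjoint union (validity is preserved under disjoint unions). Each one-world frame has |W|=1≤5, but the union has |W|=6.
Hence having at most 5 worlds is not modally definable.

Not definable by any modal formula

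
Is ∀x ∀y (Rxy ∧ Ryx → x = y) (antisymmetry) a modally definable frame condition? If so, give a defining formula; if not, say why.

Modal frame validity is preserved under surjective bounded morphisms.
The 6-cycle (worlds 0,1,2,3,4,5 with 0→1→2→3→4→5→0) is antisymmetric. Sending even-indexed worlds to s and odd-indexed worlds to t is a surjective bounded morphism onto the two-world frame with s↔t, which is not antisymmetric.
So no modal formula (or set of formulas) defines exactly the antisymmetric frames.

Not definable by any modal formula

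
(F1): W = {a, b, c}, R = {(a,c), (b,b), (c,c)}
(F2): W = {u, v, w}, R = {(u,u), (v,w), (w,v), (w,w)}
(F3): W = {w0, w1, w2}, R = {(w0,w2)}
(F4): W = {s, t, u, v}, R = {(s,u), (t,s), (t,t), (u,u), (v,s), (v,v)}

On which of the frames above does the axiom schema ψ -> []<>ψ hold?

(F2)

Frame correspondent (Sahlqvist): forall x forall y (Rxy -> Ryx) — i.e. symmetry.
(F1): fails — Rac but not Rca.
(F2): satisfies the condition.
(F3): fails — Rw0w2 but not Rw2w0.
(F4): fails — Rvs but not Rsv.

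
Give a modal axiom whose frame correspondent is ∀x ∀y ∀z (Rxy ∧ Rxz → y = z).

The condition is partial functionality. The CD schema ◇q → □q defines it.
Suppose ◇q→□q is valid. Take Rxy, Rxz and set V(q)={y}. Then ◇q at x, so □q at x, so q at z, i.e. z=y.

◇q → □q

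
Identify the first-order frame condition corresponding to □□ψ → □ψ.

Density

Suppose □□ψ→□ψ is valid. Take Rxy and set V(ψ)={w : xR²w}. Then □□ψ at x, so □ψ at x, so ψ at y, i.e. ∃z(Rxz∧Rzy).
The converse is a direct semantic check.
So the correspondent is density.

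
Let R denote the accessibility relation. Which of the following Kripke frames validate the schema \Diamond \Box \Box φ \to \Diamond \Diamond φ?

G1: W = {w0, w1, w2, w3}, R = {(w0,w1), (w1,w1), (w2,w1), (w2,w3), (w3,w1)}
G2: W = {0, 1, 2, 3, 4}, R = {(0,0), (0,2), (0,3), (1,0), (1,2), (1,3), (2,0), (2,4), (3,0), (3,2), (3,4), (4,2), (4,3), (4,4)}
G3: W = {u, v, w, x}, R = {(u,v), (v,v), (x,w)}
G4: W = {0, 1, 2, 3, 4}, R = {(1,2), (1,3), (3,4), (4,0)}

G1, G2

This is the axiom for a generalized confluence (Geach) condition; its first-order frame correspondent is \forall x \forall y (xRy \to \exists w (y R^2 w \wedge x R^2 w)).
G1: holds.
G2: holds.
G3: fails — xRw but no t with wR²t and xR²t.
G4: fails — 1R2 but no w with 2R²w and 1R²w.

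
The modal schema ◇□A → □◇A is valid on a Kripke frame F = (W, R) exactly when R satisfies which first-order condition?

convergence: ∀x ∀y ∀z (Rxy ∧ Rxz → ∃w (Ryw ∧ Rzw))

Suppose ◇□A→□◇A is valid. Take Rxy, Rxz and set V(A)={w : Ryw}. Then □A at y so ◇□A at x, so □◇A at x, so ◇A at z, giving w with Rzw and Ryw.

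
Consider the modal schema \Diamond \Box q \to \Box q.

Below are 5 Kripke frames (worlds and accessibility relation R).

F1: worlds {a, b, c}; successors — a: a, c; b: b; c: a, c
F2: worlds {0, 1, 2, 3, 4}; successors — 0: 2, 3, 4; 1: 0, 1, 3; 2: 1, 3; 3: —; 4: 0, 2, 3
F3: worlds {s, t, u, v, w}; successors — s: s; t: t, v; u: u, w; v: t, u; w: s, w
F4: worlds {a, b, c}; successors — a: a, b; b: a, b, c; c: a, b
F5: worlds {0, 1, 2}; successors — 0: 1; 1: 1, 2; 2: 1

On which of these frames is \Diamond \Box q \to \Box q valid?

Frame correspondent (Sahlqvist): \forall x \forall y \forall z (Rxy \wedge Rxz \to Ryz) — i.e. the Euclidean property.
F1: condition met.
F2: fails — R02 and R02 but not R22.
F3: fails — Rtv and Rtv but not Rvv.
F4: fails — Rbc and Rbc but not Rcc.
F5: fails — R12 and R12 but not R22.

F1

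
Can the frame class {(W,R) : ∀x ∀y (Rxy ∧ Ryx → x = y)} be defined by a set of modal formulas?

Any modally definable frame class is closed under surjective bounded morphisms.
The 6-cycle (worlds s,t,u,v,w,x with s→t→u→v→w→x→s) is antisymmetric. Sending even-indexed worlds to s and odd-indexed worlds to t is a surjective bounded morphism onto the two-world frame with s↔t, which is not antisymmetric.
So no modal formula (or set of formulas) defines exactly the antisymmetric frames.

No — not modally definable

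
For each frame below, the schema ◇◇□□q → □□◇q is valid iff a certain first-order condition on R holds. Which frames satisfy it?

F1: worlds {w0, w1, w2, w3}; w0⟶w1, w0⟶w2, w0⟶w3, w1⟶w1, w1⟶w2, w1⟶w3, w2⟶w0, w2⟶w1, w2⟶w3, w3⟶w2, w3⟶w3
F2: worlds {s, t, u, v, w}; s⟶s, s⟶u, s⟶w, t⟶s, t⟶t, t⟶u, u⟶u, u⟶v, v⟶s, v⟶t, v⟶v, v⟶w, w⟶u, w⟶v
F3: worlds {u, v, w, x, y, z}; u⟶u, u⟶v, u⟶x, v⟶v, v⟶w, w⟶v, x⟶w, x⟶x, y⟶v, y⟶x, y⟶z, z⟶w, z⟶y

The schema corresponds to a generalized confluence (Geach) condition: ∀x ∀y ∀z ((xR²y ∧ xR²z) → ∃w (yR²w ∧ zRw)).
F1: condition met.
F2: condition met.
F3: fails — zR²z, zR²z but no t with zR²t and zRt.

F1, F2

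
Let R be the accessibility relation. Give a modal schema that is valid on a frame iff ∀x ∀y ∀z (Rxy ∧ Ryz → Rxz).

□ψ → □□ψ

A defining formula is □ψ → □□ψ (the 4 axiom).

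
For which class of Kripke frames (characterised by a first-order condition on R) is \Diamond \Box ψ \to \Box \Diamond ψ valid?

Suppose ◇□ψ→□◇ψ is valid. Take Rxy, Rxz and set V(ψ)={w : Ryw}. Then □ψ at y so ◇□ψ at x, so □◇ψ at x, so ◇ψ at z, giving w with Rzw and Ryw.

Convergence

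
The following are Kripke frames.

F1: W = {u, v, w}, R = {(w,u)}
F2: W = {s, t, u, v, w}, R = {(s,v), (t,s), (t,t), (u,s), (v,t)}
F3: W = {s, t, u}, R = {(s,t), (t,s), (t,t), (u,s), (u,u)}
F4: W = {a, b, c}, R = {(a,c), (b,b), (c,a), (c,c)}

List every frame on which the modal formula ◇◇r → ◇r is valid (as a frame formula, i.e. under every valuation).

F1

The schema corresponds to a generalized confluence (Geach) condition: ∀x ∀y (xR²y → ∃w (y = w ∧ xRw)).
F1: satisfies the condition.
F2: fails — sR²t but no w* with t=w* and sRw*.
F3: fails — sR²s but no w with s=w and sRw.
F4: fails — aR²a but no w with a=w and aRw.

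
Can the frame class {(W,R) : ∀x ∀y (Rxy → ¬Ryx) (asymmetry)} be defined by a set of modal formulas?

Not definable by any modal formula

Modal frame validity is preserved under surjective bounded morphisms.
The 3-cycle (worlds s,t,u with s→t→u→s) is asymmetric. Mapping every world to a single reflexive point • is a surjective bounded morphism, and the reflexive point is not asymmetric (R•• but asymmetry requires ¬R••).
So the class is not modally definable.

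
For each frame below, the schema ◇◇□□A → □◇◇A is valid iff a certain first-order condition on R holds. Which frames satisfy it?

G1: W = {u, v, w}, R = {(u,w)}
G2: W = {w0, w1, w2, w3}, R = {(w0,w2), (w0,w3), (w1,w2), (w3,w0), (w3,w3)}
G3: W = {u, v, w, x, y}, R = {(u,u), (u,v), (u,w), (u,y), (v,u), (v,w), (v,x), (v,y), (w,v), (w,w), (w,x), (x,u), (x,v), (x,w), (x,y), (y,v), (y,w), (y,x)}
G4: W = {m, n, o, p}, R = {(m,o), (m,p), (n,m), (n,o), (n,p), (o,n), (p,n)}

G1, G3

This is the axiom for a generalized confluence (Geach) condition; its first-order frame correspondent is ∀x ∀y ∀z ((xR²y ∧ xRz) → ∃w (yR²w ∧ zR²w)).
G1: condition met.
G2: fails — w0R²w0, w0Rw2 but no w with w0R²w and w2R²w.
G3: condition met.
G4: fails — nR²o, nRm but no w with oR²w and mR²w.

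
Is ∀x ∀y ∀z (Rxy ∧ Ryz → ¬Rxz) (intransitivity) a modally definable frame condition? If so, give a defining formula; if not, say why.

If a class were modally definable it would be closed under surjective bounded morphisms (Goldblatt–Thomason).
The 7-cycle (worlds a,b,c,d,e,f,g with a→b→c→d→e→f→g→a) is intransitive. Mapping every world to a single reflexive point • is a surjective bounded morphism; the reflexive point is not intransitive (R••∧R•• but R••).
So no modal formula (or set of formulas) defines exactly the intransitive frames.

No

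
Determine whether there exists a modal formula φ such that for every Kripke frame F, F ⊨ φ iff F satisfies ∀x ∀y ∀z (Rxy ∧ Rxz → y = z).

Yes: it is partial functionality, defined by the CD schema ◇r → □r.
Suppose ◇r→□r is valid. Take Rxy, Rxz and set V(r)={y}. Then ◇r at x, so □r at x, so r at z, i.e. z=y.

Yes — defined by ◇r → □r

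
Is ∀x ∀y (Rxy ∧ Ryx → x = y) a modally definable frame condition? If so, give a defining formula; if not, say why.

Not definable by any modal formula

Any modally definable frame class is closed under surjective bounded morphisms.
The 8-cycle (worlds a,b,c,d,e,f,g,h with a→b→c→d→e→f→g→h→a) is antisymmetric. Sending even-indexed worlds to a and odd-indexed worlds to b is a surjective bounded morphism onto the two-world frame with a↔b, which is not antisymmetric.
Hence antisymmetry is not modally definable.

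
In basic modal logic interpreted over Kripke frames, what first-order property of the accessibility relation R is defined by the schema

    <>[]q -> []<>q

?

This schema is the .2 axiom.
It corresponds to convergence: forall x forall y forall z (Rxy & Rxz -> exists w (Ryw & Rzw)).

convergence: forall x forall y forall z (Rxy & Rxz -> exists w (Ryw & Rzw))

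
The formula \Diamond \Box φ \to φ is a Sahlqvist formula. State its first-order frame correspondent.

Equivalently (dual form): φ → □◇φ.
Suppose φ→□◇φ is valid. Take Rxy and set V(φ)={x}. Then φ at x, so □◇φ at x, so ◇φ at y, so some z with Ryz has φ; z=x, i.e. Ryx.
The converse is a direct semantic check.
Frame condition: \forall x \forall y (Rxy \to Ryx).

Symmetry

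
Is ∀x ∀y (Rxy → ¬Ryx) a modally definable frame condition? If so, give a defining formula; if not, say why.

Not modally definable

If a class were modally definable it would be closed under surjective bounded morphisms (Goldblatt–Thomason).
The 5-cycle (worlds a,b,c,d,e with a→b→c→d→e→a) is asymmetric. Mapping every world to a single reflexive point • is a surjective bounded morphism, and the reflexive point is not asymmetric (R•• but asymmetry requires ¬R••).
So no modal formula (or set of formulas) defines exactly the asymmetric frames.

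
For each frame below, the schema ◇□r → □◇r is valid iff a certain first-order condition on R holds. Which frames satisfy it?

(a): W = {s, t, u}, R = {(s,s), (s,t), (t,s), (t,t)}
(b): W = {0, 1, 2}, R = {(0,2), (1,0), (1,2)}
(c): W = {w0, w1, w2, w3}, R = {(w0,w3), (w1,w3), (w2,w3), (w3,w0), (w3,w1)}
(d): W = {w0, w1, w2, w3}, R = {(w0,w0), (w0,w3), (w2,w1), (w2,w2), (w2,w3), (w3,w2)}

The schema corresponds to convergence: ∀x ∀y ∀z (Rxy ∧ Rxz → ∃w (Ryw ∧ Rzw)).
(a): ✓.
(b): fails — R02 and R02 but 2 and 2 have no common successor.
(c): ✓.
(d): fails — Rw0w0 and Rw0w3 but w0 and w3 have no common successor.

(a), (c)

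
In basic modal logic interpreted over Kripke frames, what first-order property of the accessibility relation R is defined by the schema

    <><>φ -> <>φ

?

This schema is equivalent to the 4 axiom □φ → □□φ.
It corresponds to transitivity: forall x forall y forall z (Rxy & Ryz -> Rxz).

transitivity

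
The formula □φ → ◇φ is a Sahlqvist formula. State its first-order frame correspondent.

This schema is the D axiom.
It corresponds to seriality: ∀x ∃y Rxy.

Seriality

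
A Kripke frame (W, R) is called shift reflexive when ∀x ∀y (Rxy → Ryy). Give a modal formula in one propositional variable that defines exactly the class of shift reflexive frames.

A defining formula is □(□r → r) (the T□ axiom).
Suppose □(□r→r) is valid. Take Rxy and set V(r)={w : Ryw}. Then at y, □r holds; since □(□r→r) at x, □r→r at y, so r at y, i.e. Ryy.

□(□r → r)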